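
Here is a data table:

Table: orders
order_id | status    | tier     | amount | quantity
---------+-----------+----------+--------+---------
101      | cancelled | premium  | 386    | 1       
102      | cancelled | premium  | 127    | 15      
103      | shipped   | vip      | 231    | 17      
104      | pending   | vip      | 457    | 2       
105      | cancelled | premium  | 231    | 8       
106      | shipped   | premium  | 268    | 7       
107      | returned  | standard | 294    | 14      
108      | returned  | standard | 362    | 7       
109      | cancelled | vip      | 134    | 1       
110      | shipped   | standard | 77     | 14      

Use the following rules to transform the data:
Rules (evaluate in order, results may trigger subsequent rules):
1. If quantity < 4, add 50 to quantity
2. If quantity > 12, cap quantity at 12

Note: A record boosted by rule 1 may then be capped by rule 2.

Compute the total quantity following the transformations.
106

Step 1: Apply rule 1 to records with quantity < 4
  - 3 records get bonus of 50
  - Of these, 3 records then exceed 12 and get capped
Step 2: Apply rule 2 to records with quantity > 12
  - 4 records (original) are capped
Step 3: Calculate final sum = 106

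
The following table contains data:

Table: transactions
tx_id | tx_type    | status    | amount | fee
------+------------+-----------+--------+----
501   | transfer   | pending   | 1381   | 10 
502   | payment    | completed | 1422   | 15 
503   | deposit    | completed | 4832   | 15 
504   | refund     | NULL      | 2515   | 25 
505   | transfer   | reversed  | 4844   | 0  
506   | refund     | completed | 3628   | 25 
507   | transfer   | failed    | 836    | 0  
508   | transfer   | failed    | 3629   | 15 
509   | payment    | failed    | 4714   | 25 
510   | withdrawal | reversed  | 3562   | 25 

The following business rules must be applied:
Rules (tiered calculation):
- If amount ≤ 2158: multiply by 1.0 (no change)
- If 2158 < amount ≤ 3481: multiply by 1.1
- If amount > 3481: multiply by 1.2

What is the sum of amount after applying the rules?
36656.3

Step 1: Tier 1 (amount ≤ 2158): 3 records, sum = 3639 × 1.0 = 3639.0
Step 2: Tier 2 (2158 < amount ≤ 3481): 1 records, sum = 2515 × 1.1 = 2766.5
Step 3: Tier 3 (amount > 3481): 6 records, sum = 25209 × 1.2 = 30250.8
Step 4: Final sum = 3639.0 + 2766.5 + 30250.8 = 36656.3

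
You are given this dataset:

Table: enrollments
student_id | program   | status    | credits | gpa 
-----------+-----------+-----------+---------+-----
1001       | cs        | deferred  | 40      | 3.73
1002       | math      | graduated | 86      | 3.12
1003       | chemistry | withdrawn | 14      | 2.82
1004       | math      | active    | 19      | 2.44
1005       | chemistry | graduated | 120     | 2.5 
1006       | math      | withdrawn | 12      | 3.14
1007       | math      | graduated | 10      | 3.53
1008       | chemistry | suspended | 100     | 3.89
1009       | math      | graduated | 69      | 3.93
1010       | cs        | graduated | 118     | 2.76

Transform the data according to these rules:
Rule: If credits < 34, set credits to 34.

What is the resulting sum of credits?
669

Step 1: 4 records have credits < 34
Step 2: These records originally summed to 55
Step 3: After setting to minimum: 4 × 34 = 136
Step 4: Unaffected records sum: 533
Step 5: Final sum = 136 + 533 = 669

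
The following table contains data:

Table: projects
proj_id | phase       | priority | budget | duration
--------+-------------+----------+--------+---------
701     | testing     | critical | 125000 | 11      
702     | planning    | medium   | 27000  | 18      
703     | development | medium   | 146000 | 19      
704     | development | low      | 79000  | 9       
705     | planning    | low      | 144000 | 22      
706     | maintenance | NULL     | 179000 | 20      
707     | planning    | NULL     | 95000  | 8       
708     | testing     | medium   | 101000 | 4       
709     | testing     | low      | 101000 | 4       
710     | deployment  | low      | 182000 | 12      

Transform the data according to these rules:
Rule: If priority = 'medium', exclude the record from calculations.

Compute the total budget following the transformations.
905000

Step 1: Identify records where priority = 'medium'
Step 2: The excluded records sum to 274000
Step 3: Original total budget = 1179000
Step 4: Remaining total = 1179000 - 274000 = 905000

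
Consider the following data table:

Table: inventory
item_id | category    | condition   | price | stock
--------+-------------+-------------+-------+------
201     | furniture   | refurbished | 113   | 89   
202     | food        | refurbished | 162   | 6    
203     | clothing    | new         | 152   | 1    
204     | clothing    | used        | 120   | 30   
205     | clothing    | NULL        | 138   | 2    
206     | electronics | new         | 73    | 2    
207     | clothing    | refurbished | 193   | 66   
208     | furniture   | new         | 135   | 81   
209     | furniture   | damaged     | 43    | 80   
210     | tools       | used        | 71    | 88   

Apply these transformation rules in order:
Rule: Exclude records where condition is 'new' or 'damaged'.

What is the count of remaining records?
6

Step 1: Count records to exclude
  - 3 (new) + 1 (damaged) = 4 records
Step 2: Total records: 10
Step 3: Remaining = 10 - 4 = 6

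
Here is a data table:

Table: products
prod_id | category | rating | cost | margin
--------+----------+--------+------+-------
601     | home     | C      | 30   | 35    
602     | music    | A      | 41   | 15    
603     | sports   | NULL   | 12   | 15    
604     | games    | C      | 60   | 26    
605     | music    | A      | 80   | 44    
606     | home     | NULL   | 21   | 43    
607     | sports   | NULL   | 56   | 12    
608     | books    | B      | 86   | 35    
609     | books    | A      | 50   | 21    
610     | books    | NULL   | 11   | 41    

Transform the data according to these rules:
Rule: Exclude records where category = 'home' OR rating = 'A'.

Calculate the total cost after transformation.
225

Step 1: Find records where category = 'home' OR rating = 'A'
Step 2: 5 records match, summing to 222
Step 3: Original sum: 447
Step 4: Remaining sum = 447 - 222 = 225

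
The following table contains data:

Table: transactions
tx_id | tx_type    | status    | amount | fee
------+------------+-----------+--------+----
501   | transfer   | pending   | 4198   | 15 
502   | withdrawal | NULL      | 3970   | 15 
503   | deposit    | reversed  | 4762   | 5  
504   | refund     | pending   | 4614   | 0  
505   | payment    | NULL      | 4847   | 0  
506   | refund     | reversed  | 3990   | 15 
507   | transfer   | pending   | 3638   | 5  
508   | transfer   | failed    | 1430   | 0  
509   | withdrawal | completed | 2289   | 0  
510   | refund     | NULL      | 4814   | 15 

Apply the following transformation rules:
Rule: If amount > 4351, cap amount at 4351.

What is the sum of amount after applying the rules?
36919

Step 1: 4 records have amount > 4351
Step 2: These records originally summed to 19037
Step 3: After capping: 4 × 4351 = 17404
Step 4: Unaffected records sum: 19515
Step 5: Final sum = 17404 + 19515 = 36919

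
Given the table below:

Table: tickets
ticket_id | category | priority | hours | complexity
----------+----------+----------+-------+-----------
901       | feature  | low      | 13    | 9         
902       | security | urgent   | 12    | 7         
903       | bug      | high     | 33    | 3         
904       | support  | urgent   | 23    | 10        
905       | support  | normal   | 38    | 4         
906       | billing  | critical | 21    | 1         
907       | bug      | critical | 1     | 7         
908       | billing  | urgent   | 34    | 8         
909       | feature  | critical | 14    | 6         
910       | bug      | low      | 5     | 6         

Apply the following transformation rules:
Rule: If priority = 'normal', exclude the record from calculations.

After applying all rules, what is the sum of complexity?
57

Step 1: Identify records where priority = 'normal'
Step 2: The excluded records sum to 4
Step 3: Original total complexity = 61
Step 4: Remaining total = 61 - 4 = 57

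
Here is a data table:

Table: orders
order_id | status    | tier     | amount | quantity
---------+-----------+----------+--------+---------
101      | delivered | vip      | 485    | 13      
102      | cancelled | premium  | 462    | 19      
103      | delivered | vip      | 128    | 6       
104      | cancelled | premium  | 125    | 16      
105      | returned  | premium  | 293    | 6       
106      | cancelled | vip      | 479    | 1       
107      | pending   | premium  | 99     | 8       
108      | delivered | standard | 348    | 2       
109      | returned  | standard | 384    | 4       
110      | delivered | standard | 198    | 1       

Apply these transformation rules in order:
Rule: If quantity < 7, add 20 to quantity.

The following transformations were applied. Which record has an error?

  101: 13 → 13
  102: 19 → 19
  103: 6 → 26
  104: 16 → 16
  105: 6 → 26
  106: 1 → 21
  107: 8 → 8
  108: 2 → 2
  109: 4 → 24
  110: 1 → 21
Record 108 has an error. The correct transformed value should be 22, not 2.

Step 1: Check each record against the rule
Step 2: Record 108 has quantity = 2
Step 3: Since 2 < 7, the bonus should have been applied
Step 4: Correct value = 22, but claimed value = 2
Conclusion: Record 108 has the error.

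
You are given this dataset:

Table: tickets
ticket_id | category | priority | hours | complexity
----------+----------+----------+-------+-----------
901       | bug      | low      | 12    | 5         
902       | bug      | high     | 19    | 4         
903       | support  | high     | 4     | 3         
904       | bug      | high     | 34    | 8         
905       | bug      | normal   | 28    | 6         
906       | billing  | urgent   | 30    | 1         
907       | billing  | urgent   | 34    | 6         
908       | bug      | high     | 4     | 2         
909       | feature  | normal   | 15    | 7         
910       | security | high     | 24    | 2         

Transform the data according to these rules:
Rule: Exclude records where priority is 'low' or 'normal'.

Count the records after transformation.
7

Step 1: Count records to exclude
  - 1 (low) + 2 (normal) = 3 records
Step 2: Total records: 10
Step 3: Remaining = 10 - 3 = 7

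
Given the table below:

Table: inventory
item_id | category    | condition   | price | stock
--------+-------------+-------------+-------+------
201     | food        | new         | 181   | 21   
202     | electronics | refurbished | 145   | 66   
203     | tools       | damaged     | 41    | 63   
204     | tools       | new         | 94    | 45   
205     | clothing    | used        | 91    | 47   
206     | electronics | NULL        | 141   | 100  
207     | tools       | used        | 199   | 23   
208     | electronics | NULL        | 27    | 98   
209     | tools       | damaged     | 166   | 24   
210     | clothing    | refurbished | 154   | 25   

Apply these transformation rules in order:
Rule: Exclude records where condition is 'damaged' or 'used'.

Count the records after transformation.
6

Step 1: Count records to exclude
  - 2 (damaged) + 2 (used) = 4 records
Step 2: Total records: 10
Step 3: Remaining = 10 - 4 = 6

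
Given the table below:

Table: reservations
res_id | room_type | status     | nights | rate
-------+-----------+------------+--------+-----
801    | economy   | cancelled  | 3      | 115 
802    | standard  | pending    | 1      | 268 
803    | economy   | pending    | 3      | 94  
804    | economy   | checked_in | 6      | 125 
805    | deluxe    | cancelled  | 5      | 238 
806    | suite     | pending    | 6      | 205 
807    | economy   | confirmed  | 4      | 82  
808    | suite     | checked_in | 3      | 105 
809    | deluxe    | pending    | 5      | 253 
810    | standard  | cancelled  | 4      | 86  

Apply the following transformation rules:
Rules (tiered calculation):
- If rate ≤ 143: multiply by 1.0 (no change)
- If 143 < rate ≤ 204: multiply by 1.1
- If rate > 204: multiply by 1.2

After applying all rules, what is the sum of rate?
1763.8

Step 1: Tier 1 (rate ≤ 143): 6 records, sum = 607 × 1.0 = 607.0
Step 2: Tier 2 (143 < rate ≤ 204): 0 records, sum = 0 × 1.1 = 0.0
Step 3: Tier 3 (rate > 204): 4 records, sum = 964 × 1.2 = 1156.8
Step 4: Final sum = 607.0 + 0.0 + 1156.8 = 1763.8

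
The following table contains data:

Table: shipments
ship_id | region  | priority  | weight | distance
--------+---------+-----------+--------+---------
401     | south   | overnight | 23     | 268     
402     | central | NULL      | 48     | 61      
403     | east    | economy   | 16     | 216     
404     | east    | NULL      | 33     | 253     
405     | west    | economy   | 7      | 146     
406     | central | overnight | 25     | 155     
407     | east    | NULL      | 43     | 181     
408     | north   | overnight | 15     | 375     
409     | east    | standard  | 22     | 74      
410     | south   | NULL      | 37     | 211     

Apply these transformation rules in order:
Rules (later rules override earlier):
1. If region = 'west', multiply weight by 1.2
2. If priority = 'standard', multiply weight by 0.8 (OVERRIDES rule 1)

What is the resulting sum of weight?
266.0

Step 1: Rule 2 takes priority for records with priority = 'standard'
  - 1 records: 22 × 0.8 = 17.6
Step 2: Rule 1 applies to remaining records with region = 'west'
  - 1 records: 7 × 1.2 = 8.4
Step 3: Other records unchanged: 240
Step 4: Final sum = 17.6 + 8.4 + 240 = 266.0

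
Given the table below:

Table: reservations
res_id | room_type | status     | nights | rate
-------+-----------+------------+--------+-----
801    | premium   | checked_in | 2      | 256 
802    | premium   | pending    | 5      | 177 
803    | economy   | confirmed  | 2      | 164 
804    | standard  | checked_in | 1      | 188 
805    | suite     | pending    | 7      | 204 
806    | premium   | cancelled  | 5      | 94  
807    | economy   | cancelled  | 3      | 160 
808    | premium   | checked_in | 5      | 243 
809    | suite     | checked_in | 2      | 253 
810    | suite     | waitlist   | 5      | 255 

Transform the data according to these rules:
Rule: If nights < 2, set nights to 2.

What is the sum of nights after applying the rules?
38

Step 1: 1 records have nights < 2
Step 2: These records originally summed to 1
Step 3: After setting to minimum: 1 × 2 = 2
Step 4: Unaffected records sum: 36
Step 5: Final sum = 2 + 36 = 38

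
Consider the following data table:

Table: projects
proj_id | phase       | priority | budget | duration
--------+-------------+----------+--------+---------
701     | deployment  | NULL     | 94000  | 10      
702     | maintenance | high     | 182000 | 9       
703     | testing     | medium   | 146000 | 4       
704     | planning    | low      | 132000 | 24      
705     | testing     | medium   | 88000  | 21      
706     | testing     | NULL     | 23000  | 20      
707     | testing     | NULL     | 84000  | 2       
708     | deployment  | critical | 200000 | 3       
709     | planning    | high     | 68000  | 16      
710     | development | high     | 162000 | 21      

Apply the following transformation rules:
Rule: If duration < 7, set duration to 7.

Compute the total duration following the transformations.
142

Step 1: 3 records have duration < 7
Step 2: These records originally summed to 9
Step 3: After setting to minimum: 3 × 7 = 21
Step 4: Unaffected records sum: 121
Step 5: Final sum = 21 + 121 = 142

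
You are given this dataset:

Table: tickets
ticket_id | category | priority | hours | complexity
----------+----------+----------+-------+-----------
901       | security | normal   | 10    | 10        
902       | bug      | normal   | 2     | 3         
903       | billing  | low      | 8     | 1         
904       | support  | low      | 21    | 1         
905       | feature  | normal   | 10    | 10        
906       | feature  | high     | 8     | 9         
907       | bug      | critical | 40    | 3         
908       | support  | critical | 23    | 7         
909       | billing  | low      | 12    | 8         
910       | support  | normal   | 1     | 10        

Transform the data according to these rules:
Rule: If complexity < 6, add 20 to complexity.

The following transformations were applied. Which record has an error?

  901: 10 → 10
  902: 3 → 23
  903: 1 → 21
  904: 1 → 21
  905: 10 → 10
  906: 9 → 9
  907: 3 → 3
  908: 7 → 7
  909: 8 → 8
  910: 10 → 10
Record 907 has an error. The correct transformed value should be 23, not 3.

Step 1: Check each record against the rule
Step 2: Record 907 has complexity = 3
Step 3: Since 3 < 6, the bonus should have been applied
Step 4: Correct value = 23, but claimed value = 3
Conclusion: Record 907 has the error.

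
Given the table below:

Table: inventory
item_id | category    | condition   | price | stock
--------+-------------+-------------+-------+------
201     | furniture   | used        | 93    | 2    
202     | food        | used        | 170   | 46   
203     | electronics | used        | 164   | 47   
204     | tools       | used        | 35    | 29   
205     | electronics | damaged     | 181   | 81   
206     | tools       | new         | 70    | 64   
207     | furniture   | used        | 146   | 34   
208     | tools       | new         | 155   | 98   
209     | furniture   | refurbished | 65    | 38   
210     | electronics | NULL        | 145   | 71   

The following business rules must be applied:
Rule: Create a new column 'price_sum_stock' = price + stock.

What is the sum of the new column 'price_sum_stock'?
1734

Step 1: For each record, compute price + stock
Example calculations:
  93 + 2 = 95
  170 + 46 = 216
  164 + 47 = 211
  ...
Step 2: Sum all derived values
Step 3: Total = 1734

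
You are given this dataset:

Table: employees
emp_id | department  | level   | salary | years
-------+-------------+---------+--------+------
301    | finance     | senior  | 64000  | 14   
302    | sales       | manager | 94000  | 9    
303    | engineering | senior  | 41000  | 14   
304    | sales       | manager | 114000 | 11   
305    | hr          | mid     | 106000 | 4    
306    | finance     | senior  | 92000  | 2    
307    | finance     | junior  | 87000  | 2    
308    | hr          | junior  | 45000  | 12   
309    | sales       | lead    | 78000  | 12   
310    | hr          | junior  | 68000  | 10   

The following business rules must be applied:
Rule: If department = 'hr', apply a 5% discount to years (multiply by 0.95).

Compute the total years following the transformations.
88.7

Step 1: Records with department = 'hr' have total years = 26
Step 2: Apply multiplier: 26 × 0.95 = 24.7
Step 3: Other records total: 64
Step 4: Final sum = 24.7 + 64 = 88.7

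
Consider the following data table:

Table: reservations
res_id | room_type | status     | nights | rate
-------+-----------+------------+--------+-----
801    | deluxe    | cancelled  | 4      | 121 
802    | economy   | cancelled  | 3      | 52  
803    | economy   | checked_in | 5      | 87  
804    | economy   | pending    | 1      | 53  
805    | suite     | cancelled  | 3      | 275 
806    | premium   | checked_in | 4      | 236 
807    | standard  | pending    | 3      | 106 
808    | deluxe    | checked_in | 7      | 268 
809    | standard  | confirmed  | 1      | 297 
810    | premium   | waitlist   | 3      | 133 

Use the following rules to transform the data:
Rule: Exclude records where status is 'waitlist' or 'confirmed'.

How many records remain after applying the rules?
8

Step 1: Count records to exclude
  - 1 (waitlist) + 1 (confirmed) = 2 records
Step 2: Total records: 10
Step 3: Remaining = 10 - 2 = 8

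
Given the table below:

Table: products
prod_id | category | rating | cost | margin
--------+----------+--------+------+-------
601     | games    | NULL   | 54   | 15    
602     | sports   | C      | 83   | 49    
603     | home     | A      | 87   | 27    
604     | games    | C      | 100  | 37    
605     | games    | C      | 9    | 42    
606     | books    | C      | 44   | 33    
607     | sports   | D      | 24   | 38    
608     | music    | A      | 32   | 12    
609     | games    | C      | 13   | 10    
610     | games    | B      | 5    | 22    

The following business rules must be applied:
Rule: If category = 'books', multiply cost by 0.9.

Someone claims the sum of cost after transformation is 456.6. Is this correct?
No, the correct result is 446.6.

Step 1: Calculate the correct sum after transformation
Step 2: Apply multiplier 0.9 to records where category = 'books'
Step 3: Correct result = 446.6
Step 4: Claimed result = 456.6
Step 5: 446.6 ≠ 456.6
Conclusion: The claimed result is incorrect. The correct answer is 446.6.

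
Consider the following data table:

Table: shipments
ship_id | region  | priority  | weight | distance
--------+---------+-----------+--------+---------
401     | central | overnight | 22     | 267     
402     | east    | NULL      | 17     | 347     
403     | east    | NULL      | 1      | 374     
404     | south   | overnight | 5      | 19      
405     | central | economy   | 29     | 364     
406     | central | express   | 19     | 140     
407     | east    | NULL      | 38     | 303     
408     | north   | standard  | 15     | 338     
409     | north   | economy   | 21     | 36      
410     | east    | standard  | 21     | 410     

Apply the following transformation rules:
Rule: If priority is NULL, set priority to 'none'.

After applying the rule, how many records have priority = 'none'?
3

Step 1: Count records where priority IS NULL
Step 2: Found 3 records with NULL priority
Step 3: These records will have priority set to 'none'
Step 4: Records already having priority = 'none': 0
Step 5: Answer: 3 + 0 = 3 records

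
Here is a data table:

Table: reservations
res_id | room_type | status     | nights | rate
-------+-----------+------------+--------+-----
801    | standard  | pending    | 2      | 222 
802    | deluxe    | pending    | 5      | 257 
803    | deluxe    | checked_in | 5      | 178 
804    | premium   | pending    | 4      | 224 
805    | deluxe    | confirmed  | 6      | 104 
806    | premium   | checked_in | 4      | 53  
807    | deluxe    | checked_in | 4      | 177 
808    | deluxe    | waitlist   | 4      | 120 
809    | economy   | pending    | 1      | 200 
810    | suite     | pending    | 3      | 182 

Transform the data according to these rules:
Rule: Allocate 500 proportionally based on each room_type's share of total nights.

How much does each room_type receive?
deluxe: 315.79, economy: 13.16, premium: 105.26, standard: 26.32, suite: 39.47

Step 1: Calculate total nights = 38
Step 2: Calculate each room_type's proportion:
  deluxe: 24/38 = 63.16% → 315.79
  economy: 1/38 = 2.63% → 13.16
  premium: 8/38 = 21.05% → 105.26
  standard: 2/38 = 5.26% → 26.32
  suite: 3/38 = 7.89% → 39.47
Step 3: Verify: sum of allocations ≈ 500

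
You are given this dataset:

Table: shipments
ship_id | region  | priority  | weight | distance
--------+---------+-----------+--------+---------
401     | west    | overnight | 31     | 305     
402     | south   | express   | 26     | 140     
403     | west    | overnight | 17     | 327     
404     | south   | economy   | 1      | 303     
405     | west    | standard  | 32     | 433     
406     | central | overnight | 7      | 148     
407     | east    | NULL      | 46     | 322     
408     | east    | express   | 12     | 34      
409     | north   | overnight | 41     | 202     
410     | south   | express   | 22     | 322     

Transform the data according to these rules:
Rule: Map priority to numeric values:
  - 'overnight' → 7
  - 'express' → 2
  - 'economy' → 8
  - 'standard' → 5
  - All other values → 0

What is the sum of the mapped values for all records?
47

Step 1: Apply mapping to each record
Step 2: Count by status:
  'overnight': 4 records × 7 = 28
  'express': 3 records × 2 = 6
  'economy': 1 records × 8 = 8
  'standard': 1 records × 5 = 5
Step 3: Sum all mapped values = 47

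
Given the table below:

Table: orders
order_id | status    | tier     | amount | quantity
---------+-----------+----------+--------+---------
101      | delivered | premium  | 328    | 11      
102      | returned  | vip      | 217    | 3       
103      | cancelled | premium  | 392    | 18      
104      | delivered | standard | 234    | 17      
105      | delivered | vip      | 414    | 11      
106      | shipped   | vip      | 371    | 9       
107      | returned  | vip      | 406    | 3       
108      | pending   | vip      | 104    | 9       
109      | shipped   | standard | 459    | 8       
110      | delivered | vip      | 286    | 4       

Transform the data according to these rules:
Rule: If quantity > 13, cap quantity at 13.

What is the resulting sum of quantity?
84

Step 1: 2 records have quantity > 13
Step 2: These records originally summed to 35
Step 3: After capping: 2 × 13 = 26
Step 4: Unaffected records sum: 58
Step 5: Final sum = 26 + 58 = 84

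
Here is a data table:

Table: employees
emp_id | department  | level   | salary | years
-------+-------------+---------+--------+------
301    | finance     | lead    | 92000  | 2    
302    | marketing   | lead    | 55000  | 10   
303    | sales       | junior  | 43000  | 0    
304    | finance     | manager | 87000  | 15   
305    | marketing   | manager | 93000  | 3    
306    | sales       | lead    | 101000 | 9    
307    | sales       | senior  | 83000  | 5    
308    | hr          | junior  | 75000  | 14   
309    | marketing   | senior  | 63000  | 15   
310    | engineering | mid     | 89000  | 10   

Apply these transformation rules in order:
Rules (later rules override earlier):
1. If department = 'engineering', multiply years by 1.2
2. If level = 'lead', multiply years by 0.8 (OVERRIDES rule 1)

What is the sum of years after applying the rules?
80.8

Step 1: Rule 2 takes priority for records with level = 'lead'
  - 3 records: 21 × 0.8 = 16.8
Step 2: Rule 1 applies to remaining records with department = 'engineering'
  - 1 records: 10 × 1.2 = 12.0
Step 3: Other records unchanged: 52
Step 4: Final sum = 16.8 + 12.0 + 52 = 80.8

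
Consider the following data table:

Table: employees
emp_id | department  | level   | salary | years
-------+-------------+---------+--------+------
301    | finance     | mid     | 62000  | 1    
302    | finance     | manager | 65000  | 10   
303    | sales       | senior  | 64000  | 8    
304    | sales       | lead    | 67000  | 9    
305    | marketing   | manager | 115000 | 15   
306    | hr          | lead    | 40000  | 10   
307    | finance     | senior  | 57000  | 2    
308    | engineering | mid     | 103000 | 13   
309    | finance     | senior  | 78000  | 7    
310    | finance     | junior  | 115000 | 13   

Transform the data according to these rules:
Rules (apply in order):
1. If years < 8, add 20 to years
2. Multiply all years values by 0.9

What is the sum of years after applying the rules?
133.2

Step 1: Apply Rule 1 - Add 20 to records with years < 8
  - 3 records affected: 10 + (3 × 20) = 70
  - Unaffected records: 78
  - Sum after Rule 1: 148
Step 2: Apply Rule 2 - Multiply all by 0.9
  - 148 × 0.9 = 133.2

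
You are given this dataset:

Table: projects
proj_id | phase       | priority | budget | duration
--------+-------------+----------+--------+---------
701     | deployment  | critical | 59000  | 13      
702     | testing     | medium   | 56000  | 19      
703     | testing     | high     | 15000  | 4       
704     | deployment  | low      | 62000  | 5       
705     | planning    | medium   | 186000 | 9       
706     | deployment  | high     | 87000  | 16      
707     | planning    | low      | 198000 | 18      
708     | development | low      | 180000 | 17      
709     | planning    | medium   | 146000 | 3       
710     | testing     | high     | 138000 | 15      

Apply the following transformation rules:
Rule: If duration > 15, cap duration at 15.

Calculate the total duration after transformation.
109

Step 1: 4 records have duration > 15
Step 2: These records originally summed to 70
Step 3: After capping: 4 × 15 = 60
Step 4: Unaffected records sum: 49
Step 5: Final sum = 60 + 49 = 109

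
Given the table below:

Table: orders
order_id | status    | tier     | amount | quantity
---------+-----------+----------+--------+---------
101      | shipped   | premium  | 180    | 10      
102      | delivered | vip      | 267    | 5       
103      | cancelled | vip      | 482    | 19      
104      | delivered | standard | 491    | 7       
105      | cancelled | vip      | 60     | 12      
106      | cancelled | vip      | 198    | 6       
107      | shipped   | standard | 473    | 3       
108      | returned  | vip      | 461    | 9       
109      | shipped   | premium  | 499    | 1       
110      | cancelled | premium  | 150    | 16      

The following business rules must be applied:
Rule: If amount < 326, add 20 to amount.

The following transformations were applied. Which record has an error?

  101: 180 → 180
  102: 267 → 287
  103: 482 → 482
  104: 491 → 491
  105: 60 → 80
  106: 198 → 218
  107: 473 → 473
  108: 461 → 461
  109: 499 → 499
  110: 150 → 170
Record 101 has an error. The correct transformed value should be 200, not 180.

Step 1: Check each record against the rule
Step 2: Record 101 has amount = 180
Step 3: Since 180 < 326, the bonus should have been applied
Step 4: Correct value = 200, but claimed value = 180
Conclusion: Record 101 has the error.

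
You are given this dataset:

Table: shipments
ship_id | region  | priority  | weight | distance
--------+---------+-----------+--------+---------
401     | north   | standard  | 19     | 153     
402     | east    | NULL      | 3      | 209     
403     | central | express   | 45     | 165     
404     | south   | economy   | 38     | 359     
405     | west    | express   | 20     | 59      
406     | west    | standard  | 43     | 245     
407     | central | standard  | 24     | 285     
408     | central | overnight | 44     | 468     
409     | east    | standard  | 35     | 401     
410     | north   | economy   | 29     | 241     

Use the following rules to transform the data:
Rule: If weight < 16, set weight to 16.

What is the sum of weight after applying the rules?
313

Step 1: 1 records have weight < 16
Step 2: These records originally summed to 3
Step 3: After setting to minimum: 1 × 16 = 16
Step 4: Unaffected records sum: 297
Step 5: Final sum = 16 + 297 = 313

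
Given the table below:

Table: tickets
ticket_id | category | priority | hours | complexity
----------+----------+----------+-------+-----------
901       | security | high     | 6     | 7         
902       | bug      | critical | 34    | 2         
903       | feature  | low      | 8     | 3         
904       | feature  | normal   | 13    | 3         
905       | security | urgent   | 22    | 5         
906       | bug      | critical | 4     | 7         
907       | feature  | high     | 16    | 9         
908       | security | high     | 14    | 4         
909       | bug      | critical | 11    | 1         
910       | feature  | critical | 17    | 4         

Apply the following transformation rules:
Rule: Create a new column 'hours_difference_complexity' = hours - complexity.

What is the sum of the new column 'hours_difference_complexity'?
100

Step 1: For each record, compute hours - complexity
Example calculations:
  6 - 7 = -1
  34 - 2 = 32
  8 - 3 = 5
  ...
Step 2: Sum all derived values
Step 3: Total = 100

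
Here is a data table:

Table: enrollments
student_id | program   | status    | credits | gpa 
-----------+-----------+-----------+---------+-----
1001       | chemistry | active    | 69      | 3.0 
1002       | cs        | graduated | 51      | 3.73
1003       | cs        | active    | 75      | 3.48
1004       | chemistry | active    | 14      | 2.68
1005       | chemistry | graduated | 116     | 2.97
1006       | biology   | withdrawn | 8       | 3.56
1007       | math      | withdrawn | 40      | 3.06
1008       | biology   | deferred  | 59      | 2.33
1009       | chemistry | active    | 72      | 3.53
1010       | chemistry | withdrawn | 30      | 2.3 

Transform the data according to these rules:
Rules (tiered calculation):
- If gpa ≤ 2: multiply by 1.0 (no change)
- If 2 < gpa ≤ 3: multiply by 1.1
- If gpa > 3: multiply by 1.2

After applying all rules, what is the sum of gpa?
35.44

Step 1: Tier 1 (gpa ≤ 2): 0 records, sum = 0 × 1.0 = 0.0
Step 2: Tier 2 (2 < gpa ≤ 3): 5 records, sum = 13.28 × 1.1 = 14.61
Step 3: Tier 3 (gpa > 3): 5 records, sum = 17.36 × 1.2 = 20.83
Step 4: Final sum = 0.0 + 14.61 + 20.83 = 35.44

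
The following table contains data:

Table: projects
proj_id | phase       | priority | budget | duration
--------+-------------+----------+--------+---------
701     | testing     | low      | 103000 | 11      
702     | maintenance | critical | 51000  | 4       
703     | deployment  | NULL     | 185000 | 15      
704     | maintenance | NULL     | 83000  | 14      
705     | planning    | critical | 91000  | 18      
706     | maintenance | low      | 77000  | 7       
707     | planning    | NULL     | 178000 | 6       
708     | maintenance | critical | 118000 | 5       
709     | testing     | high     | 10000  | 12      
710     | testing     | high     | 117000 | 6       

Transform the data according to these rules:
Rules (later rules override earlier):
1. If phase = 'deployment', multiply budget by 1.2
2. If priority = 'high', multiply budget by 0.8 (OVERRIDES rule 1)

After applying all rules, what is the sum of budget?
1024600.0

Step 1: Rule 2 takes priority for records with priority = 'high'
  - 2 records: 127000 × 0.8 = 101600.0
Step 2: Rule 1 applies to remaining records with phase = 'deployment'
  - 1 records: 185000 × 1.2 = 222000.0
Step 3: Other records unchanged: 701000
Step 4: Final sum = 101600.0 + 222000.0 + 701000 = 1024600.0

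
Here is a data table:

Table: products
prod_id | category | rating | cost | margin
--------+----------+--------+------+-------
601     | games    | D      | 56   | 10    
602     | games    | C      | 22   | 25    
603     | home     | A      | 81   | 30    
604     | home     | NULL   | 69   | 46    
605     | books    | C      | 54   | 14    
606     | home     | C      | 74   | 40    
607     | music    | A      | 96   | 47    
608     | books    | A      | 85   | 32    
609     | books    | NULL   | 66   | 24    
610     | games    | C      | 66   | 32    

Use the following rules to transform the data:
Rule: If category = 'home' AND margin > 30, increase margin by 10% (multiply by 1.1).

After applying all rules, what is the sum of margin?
308.6

Step 1: Find records where category = 'home' AND margin > 30
Step 2: 2 records match, summing to 86
Step 3: After multiplier: 86 × 1.1 = 94.6
Step 4: Unaffected records sum: 214
Step 5: Final sum = 94.6 + 214 = 308.6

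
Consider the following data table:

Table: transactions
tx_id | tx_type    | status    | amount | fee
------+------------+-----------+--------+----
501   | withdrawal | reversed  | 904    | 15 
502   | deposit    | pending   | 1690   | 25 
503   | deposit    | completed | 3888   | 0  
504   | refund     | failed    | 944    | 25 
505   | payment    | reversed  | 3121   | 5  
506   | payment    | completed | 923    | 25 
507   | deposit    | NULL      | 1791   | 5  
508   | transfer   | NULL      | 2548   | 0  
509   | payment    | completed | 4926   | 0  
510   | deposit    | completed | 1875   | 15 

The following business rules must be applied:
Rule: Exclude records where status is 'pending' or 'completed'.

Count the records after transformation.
5

Step 1: Count records to exclude
  - 1 (pending) + 4 (completed) = 5 records
Step 2: Total records: 10
Step 3: Remaining = 10 - 5 = 5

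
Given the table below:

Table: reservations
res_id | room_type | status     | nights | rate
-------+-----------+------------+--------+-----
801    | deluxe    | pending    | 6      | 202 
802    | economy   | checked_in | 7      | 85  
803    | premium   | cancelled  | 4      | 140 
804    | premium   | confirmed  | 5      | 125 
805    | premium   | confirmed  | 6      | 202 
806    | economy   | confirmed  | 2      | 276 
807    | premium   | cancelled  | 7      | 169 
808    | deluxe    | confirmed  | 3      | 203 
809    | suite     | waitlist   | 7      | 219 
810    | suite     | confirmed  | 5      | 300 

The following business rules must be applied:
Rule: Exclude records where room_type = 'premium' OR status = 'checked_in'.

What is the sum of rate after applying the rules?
1200

Step 1: Find records where room_type = 'premium' OR status = 'checked_in'
Step 2: 5 records match, summing to 721
Step 3: Original sum: 1921
Step 4: Remaining sum = 1921 - 721 = 1200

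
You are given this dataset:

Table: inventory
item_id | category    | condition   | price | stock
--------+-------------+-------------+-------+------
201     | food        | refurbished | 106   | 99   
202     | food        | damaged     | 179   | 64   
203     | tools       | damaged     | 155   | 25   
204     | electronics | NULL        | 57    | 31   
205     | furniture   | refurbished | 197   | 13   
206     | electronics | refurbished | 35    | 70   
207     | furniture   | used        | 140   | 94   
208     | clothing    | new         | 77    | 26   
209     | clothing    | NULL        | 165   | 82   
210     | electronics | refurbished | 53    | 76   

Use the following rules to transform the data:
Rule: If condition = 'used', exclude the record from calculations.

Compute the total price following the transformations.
1024

Step 1: Identify records where condition = 'used'
Step 2: The excluded records sum to 140
Step 3: Original total price = 1164
Step 4: Remaining total = 1164 - 140 = 1024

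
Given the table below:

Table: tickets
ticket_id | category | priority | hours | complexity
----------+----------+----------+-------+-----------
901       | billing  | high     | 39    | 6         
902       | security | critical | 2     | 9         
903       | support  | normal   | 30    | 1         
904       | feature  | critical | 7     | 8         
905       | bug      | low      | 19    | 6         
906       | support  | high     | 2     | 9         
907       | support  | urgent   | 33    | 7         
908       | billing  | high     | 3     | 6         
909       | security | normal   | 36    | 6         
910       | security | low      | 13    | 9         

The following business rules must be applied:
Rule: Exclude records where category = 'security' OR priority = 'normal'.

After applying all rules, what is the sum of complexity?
42

Step 1: Find records where category = 'security' OR priority = 'normal'
Step 2: 4 records match, summing to 25
Step 3: Original sum: 67
Step 4: Remaining sum = 67 - 25 = 42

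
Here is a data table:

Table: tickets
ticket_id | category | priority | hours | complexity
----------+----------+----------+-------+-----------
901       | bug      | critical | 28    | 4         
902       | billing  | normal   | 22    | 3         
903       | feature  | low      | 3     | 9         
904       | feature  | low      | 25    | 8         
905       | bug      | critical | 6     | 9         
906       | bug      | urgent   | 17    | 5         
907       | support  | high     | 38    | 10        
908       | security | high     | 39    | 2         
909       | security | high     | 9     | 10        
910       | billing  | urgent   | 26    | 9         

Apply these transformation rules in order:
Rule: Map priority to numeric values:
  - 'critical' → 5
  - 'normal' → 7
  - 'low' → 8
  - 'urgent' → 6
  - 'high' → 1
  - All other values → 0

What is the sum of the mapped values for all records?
48

Step 1: Apply mapping to each record
Step 2: Count by status:
  'critical': 2 records × 5 = 10
  'normal': 1 records × 7 = 7
  'low': 2 records × 8 = 16
  'urgent': 2 records × 6 = 12
  'high': 3 records × 1 = 3
Step 3: Sum all mapped values = 48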